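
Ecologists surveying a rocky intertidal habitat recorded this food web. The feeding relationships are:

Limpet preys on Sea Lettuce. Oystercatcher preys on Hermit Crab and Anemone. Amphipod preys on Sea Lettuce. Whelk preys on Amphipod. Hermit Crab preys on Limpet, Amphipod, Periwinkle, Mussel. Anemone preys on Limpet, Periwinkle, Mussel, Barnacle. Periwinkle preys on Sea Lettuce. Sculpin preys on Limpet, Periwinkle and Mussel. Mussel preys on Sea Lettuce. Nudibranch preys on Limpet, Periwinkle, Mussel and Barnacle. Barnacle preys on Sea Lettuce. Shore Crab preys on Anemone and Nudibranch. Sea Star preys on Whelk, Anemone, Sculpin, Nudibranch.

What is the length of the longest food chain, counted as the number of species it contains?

4 species

One longest chain: Sea Lettuce → Mussel → Anemone → Oystercatcher.
It has 4 species and 3 links.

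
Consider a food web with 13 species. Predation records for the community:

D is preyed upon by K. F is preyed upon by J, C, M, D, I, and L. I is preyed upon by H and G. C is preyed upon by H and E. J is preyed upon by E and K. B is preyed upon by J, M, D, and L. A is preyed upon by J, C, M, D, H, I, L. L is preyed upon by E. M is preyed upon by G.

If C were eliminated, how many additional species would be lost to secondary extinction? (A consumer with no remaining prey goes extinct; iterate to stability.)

Remove C.
Every predator of it retains at least one other prey: H still has A, I; E still has L, J.
No consumer loses all prey, so no secondary extinctions occur.

0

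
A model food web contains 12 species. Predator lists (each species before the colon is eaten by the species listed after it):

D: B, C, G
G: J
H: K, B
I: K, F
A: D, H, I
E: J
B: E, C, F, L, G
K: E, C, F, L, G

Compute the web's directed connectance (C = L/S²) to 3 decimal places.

The web has S = 12 species and L = 22 feeding links.
C = L / S² = 22 / 144 = 0.1528 ≈ 0.153.

C = 0.153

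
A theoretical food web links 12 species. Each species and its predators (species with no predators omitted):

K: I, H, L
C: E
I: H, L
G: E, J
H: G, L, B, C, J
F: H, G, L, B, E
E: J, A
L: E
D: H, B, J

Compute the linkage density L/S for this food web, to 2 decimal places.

There are L = 24 links among S = 12 species.
L/S = 24/12 = 2.0000 ≈ 2.00.

L/S = 2.00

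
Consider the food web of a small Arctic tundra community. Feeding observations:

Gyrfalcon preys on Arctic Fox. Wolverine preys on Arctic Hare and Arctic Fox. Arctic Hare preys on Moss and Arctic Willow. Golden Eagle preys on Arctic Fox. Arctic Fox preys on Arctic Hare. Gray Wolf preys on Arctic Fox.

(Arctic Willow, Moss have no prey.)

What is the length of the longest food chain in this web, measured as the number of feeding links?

3 links

One longest chain: Arctic Willow → Arctic Hare → Arctic Fox → Golden Eagle.
It has 4 species and 3 links.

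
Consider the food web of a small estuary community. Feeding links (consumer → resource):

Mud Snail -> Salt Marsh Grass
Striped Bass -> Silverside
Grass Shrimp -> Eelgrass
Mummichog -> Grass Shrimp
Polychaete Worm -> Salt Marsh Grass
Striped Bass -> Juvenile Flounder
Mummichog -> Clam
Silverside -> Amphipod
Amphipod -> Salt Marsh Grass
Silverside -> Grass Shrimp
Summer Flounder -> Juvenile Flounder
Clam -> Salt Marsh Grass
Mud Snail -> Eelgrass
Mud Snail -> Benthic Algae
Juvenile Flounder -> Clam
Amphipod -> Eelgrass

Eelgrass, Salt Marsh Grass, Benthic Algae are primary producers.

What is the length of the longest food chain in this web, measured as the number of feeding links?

One longest chain: Salt Marsh Grass → Clam → Juvenile Flounder → Summer Flounder.
It has 4 species and 3 links.

3 links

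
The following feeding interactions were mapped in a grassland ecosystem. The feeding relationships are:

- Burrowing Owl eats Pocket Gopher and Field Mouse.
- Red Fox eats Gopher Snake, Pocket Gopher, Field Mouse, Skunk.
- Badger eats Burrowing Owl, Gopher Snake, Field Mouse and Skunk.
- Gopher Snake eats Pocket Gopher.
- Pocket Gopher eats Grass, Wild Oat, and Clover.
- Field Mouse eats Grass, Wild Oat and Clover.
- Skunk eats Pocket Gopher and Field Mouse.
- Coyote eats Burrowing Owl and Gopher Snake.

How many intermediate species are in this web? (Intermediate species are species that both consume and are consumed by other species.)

Intermediate species (has both prey and predators): Field Mouse, Pocket Gopher, Gopher Snake, Skunk, Burrowing Owl.
Count: 5.

5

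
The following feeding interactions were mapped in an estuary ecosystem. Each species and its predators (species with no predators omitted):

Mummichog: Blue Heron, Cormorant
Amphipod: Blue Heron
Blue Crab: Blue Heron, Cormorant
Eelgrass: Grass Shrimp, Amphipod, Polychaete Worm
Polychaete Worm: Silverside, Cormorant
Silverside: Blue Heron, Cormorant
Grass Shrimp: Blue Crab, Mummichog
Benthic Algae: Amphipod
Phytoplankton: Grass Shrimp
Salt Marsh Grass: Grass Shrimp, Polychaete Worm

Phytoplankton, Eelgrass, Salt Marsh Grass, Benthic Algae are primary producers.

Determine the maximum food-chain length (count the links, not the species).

One longest chain: Eelgrass → Polychaete Worm → Silverside → Blue Heron.
It has 4 species and 3 links.

3 links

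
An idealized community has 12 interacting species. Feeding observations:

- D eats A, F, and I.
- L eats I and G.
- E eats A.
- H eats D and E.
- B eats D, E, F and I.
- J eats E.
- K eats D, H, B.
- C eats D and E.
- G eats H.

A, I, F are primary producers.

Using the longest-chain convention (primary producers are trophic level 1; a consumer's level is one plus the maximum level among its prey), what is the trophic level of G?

Trophic level 4

A is a producer → level 1.
E eats A → level 2.
H eats E (level 2); other prey at levels: D 2 → level 3.
G eats H → level 4.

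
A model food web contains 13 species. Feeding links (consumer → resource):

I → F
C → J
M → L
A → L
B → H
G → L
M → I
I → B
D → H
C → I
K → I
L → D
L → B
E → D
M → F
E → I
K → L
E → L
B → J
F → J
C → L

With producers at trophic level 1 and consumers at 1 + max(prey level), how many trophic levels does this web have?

4

Producers (level 1): J, H.
J → B → L → C gives C level 4.
No species has a prey at level 4, so no species reaches level 5.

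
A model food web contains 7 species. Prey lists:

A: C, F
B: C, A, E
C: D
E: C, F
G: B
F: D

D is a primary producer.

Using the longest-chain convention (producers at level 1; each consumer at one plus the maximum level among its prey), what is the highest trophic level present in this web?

Producers (level 1): D.
D → C → A → B → G gives G level 5.
No species has a prey at level 5, so no species reaches level 6.

5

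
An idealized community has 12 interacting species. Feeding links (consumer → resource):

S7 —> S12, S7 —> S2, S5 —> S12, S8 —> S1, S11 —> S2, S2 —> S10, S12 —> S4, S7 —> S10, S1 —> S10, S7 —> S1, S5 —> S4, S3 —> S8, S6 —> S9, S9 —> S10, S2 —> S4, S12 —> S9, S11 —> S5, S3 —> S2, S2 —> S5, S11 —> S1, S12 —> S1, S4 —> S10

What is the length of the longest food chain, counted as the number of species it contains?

6 species

One longest chain: S10 → S4 → S12 → S5 → S2 → S11.
It has 6 species and 5 links.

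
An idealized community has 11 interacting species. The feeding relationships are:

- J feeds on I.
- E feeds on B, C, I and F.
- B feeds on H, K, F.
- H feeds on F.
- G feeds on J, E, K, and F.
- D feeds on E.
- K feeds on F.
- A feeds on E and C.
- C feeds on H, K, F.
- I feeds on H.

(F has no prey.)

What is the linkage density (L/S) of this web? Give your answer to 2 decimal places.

L/S = 1.91

There are L = 21 links among S = 11 species.
L/S = 21/11 = 1.9091 ≈ 1.91.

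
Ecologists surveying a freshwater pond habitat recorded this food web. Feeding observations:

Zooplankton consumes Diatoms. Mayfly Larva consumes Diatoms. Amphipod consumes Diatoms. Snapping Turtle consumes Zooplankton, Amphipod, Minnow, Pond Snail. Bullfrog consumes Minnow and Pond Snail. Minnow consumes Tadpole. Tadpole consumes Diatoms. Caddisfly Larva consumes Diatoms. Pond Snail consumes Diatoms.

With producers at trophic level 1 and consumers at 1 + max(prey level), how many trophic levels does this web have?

4

Producers (level 1): Diatoms.
Diatoms → Tadpole → Minnow → Bullfrog gives Bullfrog level 4.
No species has a prey at level 4, so no species reaches level 5.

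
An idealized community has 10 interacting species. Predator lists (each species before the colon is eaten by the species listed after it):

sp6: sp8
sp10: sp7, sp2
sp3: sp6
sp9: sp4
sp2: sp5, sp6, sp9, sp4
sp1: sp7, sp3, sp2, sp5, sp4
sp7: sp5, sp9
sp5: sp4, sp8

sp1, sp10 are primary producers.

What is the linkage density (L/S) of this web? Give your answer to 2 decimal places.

L/S = 1.80

There are L = 18 links among S = 10 species.
L/S = 18/10 = 1.8000 ≈ 1.80.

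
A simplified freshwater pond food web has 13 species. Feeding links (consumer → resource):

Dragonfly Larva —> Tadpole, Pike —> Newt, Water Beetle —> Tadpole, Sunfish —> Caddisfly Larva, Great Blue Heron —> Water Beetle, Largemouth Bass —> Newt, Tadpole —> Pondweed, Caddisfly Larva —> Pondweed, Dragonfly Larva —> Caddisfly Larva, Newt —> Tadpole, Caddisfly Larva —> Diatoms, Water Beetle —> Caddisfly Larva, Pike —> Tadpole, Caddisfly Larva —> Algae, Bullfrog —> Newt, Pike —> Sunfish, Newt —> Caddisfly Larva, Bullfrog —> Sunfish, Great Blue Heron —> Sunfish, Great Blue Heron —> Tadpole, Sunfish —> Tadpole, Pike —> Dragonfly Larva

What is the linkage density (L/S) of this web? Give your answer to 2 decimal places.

There are L = 22 links among S = 13 species.
L/S = 22/13 = 1.6923 ≈ 1.69.

L/S = 1.69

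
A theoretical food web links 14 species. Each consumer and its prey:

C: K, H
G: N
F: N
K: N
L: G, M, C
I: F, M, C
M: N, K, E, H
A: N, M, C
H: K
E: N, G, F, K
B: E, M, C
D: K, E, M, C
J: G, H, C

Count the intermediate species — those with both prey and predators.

Intermediate species (has both prey and predators): G, F, K, E, H, M, C.
Count: 7.

7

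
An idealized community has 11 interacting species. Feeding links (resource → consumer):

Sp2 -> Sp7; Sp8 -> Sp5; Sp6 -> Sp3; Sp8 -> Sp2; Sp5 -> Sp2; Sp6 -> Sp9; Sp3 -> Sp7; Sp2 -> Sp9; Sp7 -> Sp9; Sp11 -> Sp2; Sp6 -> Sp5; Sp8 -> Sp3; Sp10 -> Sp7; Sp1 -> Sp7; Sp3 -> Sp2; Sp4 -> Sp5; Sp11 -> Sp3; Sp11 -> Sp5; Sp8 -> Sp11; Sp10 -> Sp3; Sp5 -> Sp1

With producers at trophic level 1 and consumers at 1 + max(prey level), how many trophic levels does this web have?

Producers (level 1): Sp10, Sp8, Sp6, Sp4.
Sp8 → Sp11 → Sp5 → Sp2 → Sp7 → Sp9 gives Sp9 level 6.
No species has a prey at level 6, so no species reaches level 7.

6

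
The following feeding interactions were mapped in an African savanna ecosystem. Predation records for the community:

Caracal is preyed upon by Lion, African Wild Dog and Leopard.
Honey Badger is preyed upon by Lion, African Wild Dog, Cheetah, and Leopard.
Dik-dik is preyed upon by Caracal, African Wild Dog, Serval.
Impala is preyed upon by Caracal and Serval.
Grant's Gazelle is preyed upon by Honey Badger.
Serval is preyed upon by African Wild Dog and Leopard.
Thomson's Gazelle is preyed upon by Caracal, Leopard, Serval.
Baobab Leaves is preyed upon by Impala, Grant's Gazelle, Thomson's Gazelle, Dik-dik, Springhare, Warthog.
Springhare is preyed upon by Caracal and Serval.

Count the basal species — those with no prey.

1

Basal species (no prey listed): Baobab Leaves.
Count: 1.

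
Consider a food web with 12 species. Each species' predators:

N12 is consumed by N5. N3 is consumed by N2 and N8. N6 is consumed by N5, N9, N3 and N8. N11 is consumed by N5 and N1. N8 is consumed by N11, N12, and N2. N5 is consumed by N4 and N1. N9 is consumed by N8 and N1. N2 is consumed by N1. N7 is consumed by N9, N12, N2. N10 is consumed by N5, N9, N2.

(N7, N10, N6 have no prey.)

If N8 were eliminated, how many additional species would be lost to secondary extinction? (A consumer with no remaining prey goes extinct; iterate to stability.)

1

Remove N8.
Round 1: N11 (all prey gone) → extinct.
No further losses. Total secondary extinctions: 1.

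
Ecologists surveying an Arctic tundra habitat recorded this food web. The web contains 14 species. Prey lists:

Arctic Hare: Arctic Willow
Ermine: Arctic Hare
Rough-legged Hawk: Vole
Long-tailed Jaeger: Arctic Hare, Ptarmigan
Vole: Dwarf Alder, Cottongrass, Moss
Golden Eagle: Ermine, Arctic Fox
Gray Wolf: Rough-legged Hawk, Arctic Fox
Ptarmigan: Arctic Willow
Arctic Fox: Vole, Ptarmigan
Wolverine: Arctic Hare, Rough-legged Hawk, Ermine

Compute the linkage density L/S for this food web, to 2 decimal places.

There are L = 18 links among S = 14 species.
L/S = 18/14 = 1.2857 ≈ 1.29.

L/S = 1.29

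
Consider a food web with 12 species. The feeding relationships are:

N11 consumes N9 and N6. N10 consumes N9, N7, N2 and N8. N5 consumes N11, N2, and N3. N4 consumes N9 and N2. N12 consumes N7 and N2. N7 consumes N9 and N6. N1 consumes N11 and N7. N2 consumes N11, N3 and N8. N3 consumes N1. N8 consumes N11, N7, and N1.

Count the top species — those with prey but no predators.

Top species (has prey, but nothing eats it): N12, N4, N5, N10.
Count: 4.

4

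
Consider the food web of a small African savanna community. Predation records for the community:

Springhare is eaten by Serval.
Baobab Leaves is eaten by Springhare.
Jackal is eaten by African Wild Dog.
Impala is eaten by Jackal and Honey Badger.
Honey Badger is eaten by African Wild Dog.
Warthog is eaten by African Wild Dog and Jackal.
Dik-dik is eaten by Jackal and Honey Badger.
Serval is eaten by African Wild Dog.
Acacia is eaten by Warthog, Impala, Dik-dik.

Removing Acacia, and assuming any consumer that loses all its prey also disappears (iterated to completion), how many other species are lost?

5

Remove Acacia.
Round 1: Dik-dik (all prey gone), Warthog (all prey gone), Impala (all prey gone) → extinct.
Round 2: Jackal (all prey gone), Honey Badger (all prey gone) → extinct.
No further losses. Total secondary extinctions: 5.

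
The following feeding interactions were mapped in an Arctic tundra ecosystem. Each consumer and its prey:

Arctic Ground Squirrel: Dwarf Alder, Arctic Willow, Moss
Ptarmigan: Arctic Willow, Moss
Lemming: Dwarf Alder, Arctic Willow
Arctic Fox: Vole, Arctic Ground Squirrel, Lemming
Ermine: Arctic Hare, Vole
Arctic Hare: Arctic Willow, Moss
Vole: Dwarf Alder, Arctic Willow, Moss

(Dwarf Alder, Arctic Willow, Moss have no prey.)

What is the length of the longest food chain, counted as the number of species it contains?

One longest chain: Arctic Willow → Arctic Hare → Ermine.
It has 3 species and 2 links.

3 species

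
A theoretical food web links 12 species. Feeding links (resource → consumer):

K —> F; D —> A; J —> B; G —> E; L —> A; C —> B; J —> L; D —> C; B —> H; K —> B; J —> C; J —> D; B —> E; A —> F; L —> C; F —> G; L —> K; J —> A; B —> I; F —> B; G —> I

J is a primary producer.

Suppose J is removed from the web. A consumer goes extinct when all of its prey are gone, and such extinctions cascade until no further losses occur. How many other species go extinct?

11

Remove J.
Round 1: L (all prey gone), D (all prey gone) → extinct.
Round 2: C (all prey gone), A (all prey gone), K (all prey gone) → extinct.
Round 3: F (all prey gone) → extinct.
Round 4: G (all prey gone), B (all prey gone) → extinct.
Round 5: E (all prey gone), I (all prey gone), H (all prey gone) → extinct.
No further losses. Total secondary extinctions: 11.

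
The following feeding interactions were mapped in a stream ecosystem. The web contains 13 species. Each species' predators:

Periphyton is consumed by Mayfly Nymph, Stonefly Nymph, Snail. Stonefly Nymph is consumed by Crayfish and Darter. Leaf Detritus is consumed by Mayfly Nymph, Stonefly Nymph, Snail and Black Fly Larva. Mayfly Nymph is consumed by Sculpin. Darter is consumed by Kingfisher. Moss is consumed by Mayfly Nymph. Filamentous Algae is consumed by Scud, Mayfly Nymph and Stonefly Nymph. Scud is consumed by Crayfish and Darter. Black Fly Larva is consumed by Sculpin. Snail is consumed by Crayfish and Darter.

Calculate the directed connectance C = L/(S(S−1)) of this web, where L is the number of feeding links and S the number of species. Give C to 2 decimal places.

The web has S = 13 species and L = 20 feeding links.
C = L / (S(S−1)) = 20 / 156 = 0.1282 ≈ 0.13.

C = 0.13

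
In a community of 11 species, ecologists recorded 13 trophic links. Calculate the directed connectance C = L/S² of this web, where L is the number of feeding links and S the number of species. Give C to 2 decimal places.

C = 0.11

The web has S = 11 species and L = 13 feeding links.
C = L / S² = 13 / 121 = 0.1074 ≈ 0.11.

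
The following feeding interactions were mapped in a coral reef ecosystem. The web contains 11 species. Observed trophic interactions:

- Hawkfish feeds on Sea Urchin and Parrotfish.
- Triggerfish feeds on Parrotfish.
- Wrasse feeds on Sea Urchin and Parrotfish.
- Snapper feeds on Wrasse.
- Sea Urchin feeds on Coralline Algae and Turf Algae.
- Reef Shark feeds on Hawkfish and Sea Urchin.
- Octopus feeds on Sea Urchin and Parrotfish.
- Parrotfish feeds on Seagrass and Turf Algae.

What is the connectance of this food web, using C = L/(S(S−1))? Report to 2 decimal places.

C = 0.13

The web has S = 11 species and L = 14 feeding links.
C = L / (S(S−1)) = 14 / 110 = 0.1273 ≈ 0.13.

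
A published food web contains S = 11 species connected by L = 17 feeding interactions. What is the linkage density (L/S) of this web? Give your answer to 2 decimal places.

L/S = 1.55

There are L = 17 links among S = 11 species.
L/S = 17/11 = 1.5455 ≈ 1.55.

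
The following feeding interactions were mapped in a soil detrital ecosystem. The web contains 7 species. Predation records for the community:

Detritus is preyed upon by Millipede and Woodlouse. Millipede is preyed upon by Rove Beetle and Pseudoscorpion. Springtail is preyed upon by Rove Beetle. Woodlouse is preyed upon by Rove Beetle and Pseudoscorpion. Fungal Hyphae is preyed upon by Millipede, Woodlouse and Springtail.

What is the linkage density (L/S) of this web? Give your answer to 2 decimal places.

There are L = 10 links among S = 7 species.
L/S = 10/7 = 1.4286 ≈ 1.43.

L/S = 1.43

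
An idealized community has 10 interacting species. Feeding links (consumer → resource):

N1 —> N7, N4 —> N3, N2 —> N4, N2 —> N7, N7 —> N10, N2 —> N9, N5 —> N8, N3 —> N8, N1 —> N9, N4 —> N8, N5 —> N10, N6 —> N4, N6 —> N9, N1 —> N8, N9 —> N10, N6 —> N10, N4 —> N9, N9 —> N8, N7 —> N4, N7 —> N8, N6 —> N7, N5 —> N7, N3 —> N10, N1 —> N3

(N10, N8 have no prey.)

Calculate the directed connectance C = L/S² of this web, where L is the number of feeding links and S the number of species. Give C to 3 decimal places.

C = 0.240

The web has S = 10 species and L = 24 feeding links.
C = L / S² = 24 / 100 = 0.2400 ≈ 0.240.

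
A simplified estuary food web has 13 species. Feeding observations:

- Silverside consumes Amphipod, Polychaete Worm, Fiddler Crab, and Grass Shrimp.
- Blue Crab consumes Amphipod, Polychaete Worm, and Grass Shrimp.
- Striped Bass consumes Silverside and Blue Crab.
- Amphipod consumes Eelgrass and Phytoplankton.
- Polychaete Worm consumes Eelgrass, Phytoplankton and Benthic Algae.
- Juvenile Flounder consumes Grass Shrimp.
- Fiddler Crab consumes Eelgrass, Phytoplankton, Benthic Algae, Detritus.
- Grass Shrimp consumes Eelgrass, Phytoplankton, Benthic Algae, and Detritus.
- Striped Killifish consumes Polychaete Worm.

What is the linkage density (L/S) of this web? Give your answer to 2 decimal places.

There are L = 24 links among S = 13 species.
L/S = 24/13 = 1.8462 ≈ 1.85.

L/S = 1.85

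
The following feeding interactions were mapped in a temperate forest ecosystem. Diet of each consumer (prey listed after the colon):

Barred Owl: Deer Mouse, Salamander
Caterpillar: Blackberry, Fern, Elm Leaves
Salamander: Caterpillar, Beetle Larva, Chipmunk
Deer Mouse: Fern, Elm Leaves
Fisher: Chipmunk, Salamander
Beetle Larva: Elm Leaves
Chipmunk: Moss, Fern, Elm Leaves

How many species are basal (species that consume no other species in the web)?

4

Basal species (no prey listed): Moss, Blackberry, Fern, Elm Leaves.
Count: 4.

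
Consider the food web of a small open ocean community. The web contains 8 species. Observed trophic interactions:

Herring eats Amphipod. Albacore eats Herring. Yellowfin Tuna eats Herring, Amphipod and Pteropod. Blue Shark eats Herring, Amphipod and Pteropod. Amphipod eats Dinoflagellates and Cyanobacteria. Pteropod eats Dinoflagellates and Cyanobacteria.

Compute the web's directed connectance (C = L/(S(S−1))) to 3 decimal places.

C = 0.214

The web has S = 8 species and L = 12 feeding links.
C = L / (S(S−1)) = 12 / 56 = 0.2143 ≈ 0.214.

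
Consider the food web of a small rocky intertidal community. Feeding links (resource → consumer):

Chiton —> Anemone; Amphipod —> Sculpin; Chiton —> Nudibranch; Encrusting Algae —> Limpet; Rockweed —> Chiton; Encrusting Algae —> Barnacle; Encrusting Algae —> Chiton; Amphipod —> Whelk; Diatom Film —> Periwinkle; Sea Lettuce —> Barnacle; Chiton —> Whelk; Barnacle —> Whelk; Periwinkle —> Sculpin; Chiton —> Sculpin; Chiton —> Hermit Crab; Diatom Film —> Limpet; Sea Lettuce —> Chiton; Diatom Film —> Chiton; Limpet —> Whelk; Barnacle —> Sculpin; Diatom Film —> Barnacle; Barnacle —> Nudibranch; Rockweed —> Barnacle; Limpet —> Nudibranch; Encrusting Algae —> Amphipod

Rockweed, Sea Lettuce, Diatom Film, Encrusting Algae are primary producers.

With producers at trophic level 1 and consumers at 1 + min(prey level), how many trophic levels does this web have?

Producers (level 1): Rockweed, Sea Lettuce, Diatom Film, Encrusting Algae.
Following each consumer down to its lowest-level prey: Diatom Film → Limpet → Nudibranch (levels 1 through 3).
All prey of Nudibranch (Limpet 2, Barnacle 2, Chiton 2) are at level 2 or above, so Nudibranch is at level 1 + 2 = 3.
Every consumer has at least one prey at level 2 or below, so none exceeds level 3.

3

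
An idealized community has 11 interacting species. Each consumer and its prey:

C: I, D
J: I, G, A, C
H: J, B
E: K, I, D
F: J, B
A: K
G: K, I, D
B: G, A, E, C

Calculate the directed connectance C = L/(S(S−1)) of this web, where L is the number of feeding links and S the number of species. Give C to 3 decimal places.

The web has S = 11 species and L = 21 feeding links.
C = L / (S(S−1)) = 21 / 110 = 0.1909 ≈ 0.191.

C = 0.191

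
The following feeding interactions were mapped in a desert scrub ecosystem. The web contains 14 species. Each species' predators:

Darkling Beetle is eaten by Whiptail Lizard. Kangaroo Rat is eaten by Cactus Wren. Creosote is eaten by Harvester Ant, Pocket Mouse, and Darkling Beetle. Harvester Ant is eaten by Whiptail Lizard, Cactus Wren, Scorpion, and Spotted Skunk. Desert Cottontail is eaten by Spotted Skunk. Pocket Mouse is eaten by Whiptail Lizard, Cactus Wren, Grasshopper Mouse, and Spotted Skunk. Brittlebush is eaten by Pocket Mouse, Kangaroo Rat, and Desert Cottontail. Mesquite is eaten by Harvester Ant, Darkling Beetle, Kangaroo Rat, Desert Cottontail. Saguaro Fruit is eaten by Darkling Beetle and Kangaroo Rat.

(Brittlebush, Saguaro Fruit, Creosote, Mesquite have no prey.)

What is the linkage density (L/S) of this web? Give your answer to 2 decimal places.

There are L = 23 links among S = 14 species.
L/S = 23/14 = 1.6429 ≈ 1.64.

L/S = 1.64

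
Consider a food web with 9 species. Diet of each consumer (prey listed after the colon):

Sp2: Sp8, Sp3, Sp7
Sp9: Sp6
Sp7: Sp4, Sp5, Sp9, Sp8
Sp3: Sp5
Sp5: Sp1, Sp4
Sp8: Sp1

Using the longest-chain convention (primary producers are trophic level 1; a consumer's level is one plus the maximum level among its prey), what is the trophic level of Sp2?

Trophic level 4

Sp1 is a producer → level 1.
Sp5 eats Sp1 (level 1); other prey at levels: Sp4 1 → level 2.
Sp3 eats Sp5 → level 3.
Sp2 eats Sp3 (level 3); other prey at levels: Sp8 2, Sp7 3 → level 4.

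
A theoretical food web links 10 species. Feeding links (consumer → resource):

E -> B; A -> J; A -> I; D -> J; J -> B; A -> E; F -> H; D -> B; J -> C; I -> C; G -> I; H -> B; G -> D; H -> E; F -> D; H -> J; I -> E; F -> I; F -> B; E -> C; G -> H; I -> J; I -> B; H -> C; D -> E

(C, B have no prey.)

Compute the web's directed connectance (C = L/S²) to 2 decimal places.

The web has S = 10 species and L = 25 feeding links.
C = L / S² = 25 / 100 = 0.2500 ≈ 0.25.

C = 0.25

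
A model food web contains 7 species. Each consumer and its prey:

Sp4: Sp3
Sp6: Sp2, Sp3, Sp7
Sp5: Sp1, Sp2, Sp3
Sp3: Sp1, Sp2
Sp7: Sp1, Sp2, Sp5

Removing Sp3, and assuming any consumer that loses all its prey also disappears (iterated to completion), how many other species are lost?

1

Remove Sp3.
Round 1: Sp4 (all prey gone) → extinct.
No further losses. Total secondary extinctions: 1.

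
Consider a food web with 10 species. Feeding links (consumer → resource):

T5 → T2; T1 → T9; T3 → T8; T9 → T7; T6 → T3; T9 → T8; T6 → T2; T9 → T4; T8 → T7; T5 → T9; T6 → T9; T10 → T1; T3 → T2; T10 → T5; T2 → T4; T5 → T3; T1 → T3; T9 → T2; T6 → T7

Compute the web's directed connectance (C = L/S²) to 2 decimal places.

The web has S = 10 species and L = 19 feeding links.
C = L / S² = 19 / 100 = 0.1900 ≈ 0.19.

C = 0.19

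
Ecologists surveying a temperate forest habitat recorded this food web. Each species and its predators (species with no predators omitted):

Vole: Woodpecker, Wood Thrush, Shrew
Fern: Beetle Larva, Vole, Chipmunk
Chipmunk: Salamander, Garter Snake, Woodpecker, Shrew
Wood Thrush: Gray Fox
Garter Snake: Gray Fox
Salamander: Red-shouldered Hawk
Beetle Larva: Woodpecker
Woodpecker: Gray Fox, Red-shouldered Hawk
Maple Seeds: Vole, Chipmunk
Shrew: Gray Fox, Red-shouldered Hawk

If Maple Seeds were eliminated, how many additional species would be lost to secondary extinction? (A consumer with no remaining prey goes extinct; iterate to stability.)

0

Remove Maple Seeds.
Every predator of it retains at least one other prey: Vole still has Fern; Chipmunk still has Fern.
No consumer loses all prey, so no secondary extinctions occur.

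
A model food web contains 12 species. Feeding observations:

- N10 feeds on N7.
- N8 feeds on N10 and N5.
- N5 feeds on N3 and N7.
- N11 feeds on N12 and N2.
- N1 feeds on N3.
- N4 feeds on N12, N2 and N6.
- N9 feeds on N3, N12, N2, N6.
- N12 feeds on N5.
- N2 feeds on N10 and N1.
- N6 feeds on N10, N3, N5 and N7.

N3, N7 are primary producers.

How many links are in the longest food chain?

One longest chain: N7 → N10 → N2 → N11.
It has 4 species and 3 links.

3 links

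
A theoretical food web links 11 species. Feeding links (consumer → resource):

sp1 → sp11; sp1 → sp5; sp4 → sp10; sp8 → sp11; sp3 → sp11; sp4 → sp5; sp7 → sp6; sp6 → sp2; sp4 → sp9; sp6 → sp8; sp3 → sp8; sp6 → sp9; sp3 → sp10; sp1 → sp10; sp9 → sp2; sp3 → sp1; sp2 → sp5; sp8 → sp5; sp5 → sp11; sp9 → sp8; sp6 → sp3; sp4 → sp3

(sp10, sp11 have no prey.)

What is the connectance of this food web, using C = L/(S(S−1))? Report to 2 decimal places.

C = 0.20

The web has S = 11 species and L = 22 feeding links.
C = L / (S(S−1)) = 22 / 110 = 0.2000 ≈ 0.20.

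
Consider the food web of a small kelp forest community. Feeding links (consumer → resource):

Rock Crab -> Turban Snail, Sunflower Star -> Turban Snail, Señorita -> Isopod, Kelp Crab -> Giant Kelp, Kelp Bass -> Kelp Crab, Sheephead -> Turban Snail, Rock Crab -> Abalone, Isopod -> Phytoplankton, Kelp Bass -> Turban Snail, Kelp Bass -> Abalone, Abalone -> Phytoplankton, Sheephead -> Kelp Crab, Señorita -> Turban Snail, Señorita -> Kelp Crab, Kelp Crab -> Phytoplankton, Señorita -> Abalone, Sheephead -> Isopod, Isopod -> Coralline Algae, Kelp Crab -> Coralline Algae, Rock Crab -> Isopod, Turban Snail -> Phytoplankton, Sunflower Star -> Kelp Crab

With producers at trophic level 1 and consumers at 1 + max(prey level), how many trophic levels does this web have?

3

Producers (level 1): Giant Kelp, Phytoplankton, Coralline Algae.
Giant Kelp → Kelp Crab → Sheephead gives Sheephead level 3.
No species has a prey at level 3, so no species reaches level 4.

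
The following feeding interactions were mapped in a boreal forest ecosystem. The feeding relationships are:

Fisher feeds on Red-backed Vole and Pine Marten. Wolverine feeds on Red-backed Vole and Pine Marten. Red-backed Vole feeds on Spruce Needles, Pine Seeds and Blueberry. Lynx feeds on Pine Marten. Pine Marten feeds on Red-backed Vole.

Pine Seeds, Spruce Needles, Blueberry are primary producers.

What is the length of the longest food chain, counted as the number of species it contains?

4 species

One longest chain: Pine Seeds → Red-backed Vole → Pine Marten → Lynx.
It has 4 species and 3 links.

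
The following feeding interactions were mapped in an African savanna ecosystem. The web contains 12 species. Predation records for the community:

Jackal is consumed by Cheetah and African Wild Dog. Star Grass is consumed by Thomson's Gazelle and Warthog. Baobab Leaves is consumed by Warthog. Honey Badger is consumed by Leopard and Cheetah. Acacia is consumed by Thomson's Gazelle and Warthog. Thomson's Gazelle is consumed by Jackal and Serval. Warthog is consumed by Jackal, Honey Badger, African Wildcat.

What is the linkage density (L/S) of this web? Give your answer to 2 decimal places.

There are L = 14 links among S = 12 species.
L/S = 14/12 = 1.1667 ≈ 1.17.

L/S = 1.17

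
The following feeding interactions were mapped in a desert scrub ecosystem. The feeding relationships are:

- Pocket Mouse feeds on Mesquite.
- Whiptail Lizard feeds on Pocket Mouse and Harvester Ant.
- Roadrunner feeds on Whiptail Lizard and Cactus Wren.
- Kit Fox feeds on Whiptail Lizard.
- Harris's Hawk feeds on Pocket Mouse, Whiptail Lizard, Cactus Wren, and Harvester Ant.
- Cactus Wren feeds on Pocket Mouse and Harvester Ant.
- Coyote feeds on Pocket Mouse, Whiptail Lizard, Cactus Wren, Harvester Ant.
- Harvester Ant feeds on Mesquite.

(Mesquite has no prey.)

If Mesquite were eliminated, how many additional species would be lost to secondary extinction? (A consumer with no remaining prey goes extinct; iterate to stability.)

Remove Mesquite.
Round 1: Pocket Mouse (all prey gone), Harvester Ant (all prey gone) → extinct.
Round 2: Whiptail Lizard (all prey gone), Cactus Wren (all prey gone) → extinct.
Round 3: Roadrunner (all prey gone), Kit Fox (all prey gone), Coyote (all prey gone), Harris's Hawk (all prey gone) → extinct.
No further losses. Total secondary extinctions: 8.

8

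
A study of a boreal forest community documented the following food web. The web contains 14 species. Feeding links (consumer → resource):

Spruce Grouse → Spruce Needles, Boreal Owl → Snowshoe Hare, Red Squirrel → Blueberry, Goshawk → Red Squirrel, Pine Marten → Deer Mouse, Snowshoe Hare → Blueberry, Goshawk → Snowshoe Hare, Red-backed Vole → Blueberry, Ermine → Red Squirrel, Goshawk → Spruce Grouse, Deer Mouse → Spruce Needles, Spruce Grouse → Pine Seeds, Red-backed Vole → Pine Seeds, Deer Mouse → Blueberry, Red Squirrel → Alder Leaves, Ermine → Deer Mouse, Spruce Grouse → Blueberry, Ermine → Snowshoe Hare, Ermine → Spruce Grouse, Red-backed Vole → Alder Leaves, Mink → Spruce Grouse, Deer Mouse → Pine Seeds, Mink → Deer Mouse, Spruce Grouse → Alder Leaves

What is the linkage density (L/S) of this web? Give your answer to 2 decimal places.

There are L = 24 links among S = 14 species.
L/S = 24/14 = 1.7143 ≈ 1.71.

L/S = 1.71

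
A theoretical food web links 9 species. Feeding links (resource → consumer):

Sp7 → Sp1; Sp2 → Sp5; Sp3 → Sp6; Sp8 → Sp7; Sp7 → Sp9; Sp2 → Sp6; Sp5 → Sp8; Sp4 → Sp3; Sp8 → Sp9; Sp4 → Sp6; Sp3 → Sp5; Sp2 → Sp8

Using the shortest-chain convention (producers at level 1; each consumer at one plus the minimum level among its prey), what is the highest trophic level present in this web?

Producers (level 1): Sp4, Sp2.
Following each consumer down to its lowest-level prey: Sp2 → Sp8 → Sp7 → Sp1 (levels 1 through 4).
All prey of Sp1 (Sp7 3) are at level 3 or above, so Sp1 is at level 1 + 3 = 4.
Every consumer has at least one prey at level 3 or below, so none exceeds level 4.

4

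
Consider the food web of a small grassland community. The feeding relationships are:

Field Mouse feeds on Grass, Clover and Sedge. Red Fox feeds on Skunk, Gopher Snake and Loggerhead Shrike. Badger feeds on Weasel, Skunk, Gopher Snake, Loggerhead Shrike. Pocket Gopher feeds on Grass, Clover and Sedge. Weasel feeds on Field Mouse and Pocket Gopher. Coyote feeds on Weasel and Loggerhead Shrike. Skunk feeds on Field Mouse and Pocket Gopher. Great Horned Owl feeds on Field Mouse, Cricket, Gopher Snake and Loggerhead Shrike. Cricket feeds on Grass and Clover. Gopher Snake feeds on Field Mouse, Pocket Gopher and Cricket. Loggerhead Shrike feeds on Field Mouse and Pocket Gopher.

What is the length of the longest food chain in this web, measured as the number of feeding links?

One longest chain: Grass → Cricket → Gopher Snake → Red Fox.
It has 4 species and 3 links.

3 links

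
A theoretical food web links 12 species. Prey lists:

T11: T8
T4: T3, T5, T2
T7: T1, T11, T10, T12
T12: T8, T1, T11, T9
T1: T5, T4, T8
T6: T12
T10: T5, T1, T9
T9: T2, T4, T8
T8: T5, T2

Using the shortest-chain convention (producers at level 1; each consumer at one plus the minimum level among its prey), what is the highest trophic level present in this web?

4

Producers (level 1): T3, T5, T2.
Following each consumer down to its lowest-level prey: T5 → T8 → T12 → T6 (levels 1 through 4).
All prey of T6 (T12 3) are at level 3 or above, so T6 is at level 1 + 3 = 4.
Every consumer has at least one prey at level 3 or below, so none exceeds level 4.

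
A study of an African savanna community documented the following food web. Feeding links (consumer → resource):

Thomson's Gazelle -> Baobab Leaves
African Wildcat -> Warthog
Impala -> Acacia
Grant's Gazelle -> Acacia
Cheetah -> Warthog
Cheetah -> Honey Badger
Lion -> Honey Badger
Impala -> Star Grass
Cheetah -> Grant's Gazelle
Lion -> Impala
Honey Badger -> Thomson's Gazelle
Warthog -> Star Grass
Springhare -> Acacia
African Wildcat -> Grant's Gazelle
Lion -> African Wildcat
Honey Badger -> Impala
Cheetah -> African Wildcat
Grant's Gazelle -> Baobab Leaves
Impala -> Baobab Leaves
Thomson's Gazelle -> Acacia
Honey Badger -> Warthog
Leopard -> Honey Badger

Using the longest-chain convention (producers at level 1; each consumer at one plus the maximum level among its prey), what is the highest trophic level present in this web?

4

Producers (level 1): Baobab Leaves, Star Grass, Acacia.
Star Grass → Warthog → Honey Badger → Leopard gives Leopard level 4.
No species has a prey at level 4, so no species reaches level 5.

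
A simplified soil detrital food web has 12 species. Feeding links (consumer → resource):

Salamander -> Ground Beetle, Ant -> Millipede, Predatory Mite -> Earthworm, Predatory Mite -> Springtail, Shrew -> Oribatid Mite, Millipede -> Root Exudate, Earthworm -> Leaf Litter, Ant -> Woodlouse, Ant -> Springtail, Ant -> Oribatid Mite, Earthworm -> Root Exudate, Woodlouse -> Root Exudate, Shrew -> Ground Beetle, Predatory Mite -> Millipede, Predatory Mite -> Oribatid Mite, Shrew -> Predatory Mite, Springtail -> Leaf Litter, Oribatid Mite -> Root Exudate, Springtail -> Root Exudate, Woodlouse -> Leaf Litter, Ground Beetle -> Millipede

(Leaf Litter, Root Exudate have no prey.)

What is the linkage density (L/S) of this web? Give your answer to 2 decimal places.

There are L = 21 links among S = 12 species.
L/S = 21/12 = 1.7500 ≈ 1.75.

L/S = 1.75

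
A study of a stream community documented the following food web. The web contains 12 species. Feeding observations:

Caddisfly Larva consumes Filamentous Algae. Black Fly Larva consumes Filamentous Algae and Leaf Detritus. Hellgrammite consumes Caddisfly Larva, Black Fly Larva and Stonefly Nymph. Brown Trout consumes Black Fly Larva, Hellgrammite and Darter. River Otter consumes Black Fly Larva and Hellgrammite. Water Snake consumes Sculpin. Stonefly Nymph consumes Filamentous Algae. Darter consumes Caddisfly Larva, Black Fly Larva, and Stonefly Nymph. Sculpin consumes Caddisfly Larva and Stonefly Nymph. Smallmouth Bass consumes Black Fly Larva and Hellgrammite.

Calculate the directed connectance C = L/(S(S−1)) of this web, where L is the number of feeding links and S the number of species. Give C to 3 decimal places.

C = 0.152

The web has S = 12 species and L = 20 feeding links.
C = L / (S(S−1)) = 20 / 132 = 0.1515 ≈ 0.152.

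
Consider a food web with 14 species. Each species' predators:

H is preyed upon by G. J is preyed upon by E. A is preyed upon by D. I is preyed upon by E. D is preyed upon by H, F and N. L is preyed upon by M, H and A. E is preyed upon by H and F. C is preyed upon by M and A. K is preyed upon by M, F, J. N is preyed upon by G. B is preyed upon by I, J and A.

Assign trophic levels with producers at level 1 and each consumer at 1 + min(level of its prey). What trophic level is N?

Trophic level 4

C is a producer → level 1.
A eats C → level 2.
D eats A → level 3.
N eats D → level 4.
No prey of N is below level 3, so 4 is the minimum.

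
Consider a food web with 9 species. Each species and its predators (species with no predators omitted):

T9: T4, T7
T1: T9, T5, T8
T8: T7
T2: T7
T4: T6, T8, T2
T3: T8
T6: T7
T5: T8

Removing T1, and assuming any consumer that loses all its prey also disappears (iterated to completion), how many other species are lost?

5

Remove T1.
Round 1: T9 (all prey gone), T5 (all prey gone) → extinct.
Round 2: T4 (all prey gone) → extinct.
Round 3: T6 (all prey gone), T2 (all prey gone) → extinct.
No further losses. Total secondary extinctions: 5.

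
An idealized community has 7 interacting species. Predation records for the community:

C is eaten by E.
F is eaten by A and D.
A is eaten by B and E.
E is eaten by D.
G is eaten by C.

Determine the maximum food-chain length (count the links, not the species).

One longest chain: G → C → E → D.
It has 4 species and 3 links.

3 links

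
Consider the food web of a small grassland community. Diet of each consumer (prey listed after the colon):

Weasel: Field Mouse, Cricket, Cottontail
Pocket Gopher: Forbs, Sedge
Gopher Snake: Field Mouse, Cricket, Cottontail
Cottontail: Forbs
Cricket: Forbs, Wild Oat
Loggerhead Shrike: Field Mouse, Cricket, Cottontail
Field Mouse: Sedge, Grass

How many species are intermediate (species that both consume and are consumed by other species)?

Intermediate species (has both prey and predators): Field Mouse, Cricket, Cottontail.
Count: 3.

3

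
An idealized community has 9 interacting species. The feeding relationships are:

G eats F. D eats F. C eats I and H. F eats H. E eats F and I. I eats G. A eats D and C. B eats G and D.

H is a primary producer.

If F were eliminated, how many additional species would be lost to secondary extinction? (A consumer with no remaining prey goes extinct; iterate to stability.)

5

Remove F.
Round 1: D (all prey gone), G (all prey gone) → extinct.
Round 2: I (all prey gone), B (all prey gone) → extinct.
Round 3: E (all prey gone) → extinct.
No further losses. Total secondary extinctions: 5.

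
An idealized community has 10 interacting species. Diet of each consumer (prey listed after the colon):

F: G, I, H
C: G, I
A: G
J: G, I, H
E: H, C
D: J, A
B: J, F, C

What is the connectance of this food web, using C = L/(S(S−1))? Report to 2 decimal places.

The web has S = 10 species and L = 16 feeding links.
C = L / (S(S−1)) = 16 / 90 = 0.1778 ≈ 0.18.

C = 0.18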